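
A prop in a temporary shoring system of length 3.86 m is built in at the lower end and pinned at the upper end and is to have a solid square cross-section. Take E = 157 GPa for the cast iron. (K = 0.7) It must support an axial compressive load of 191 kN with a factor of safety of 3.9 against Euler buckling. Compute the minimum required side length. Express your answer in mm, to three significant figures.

Required P_cr = n·P = 3.9 × 191 = 744.9 kN
L_e = K·L = 0.7 × 3.86 = 2.702 m
Required I = P_cr·L_e²/(π²E) = 7.449×10^5 × 2.702² / (π² × 1.57×10^11) = 3.510×10^-6 m⁴
I_req = 3.510×10^6 mm⁴
Solid square: I = a⁴/12  ⇒  a = (12I)^(1/4) = (12×3.510×10^6)^(1/4) = 80.6 mm

a ≈ 80.6 mm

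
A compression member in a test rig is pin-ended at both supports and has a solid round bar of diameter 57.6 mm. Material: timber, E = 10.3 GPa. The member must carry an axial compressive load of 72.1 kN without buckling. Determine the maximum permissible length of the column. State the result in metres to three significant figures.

L_max ≈ 0.873 m

I = πd⁴/64 = π×57.6⁴/64 = 5.403×10^5 mm⁴
I = 5.403×10^-7 m⁴
At the buckling limit P_cr = P = 7.210×10^4 N
From P_cr = π²EI/(K·L)²:  L = (1/K)·√(π²EI/P_cr) = (1/1)·√(π²×1.03×10^10×5.403×10^-7/7.210×10^4)
L = 0.873 m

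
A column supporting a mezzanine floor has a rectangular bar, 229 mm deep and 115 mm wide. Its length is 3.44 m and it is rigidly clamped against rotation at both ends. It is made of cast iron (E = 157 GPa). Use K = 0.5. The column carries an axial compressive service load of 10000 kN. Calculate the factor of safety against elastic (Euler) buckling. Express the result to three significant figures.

n ≈ 1.52

Buckling occurs about the weak axis: I_min = h·b³/12 with b = 115 mm (the shorter side).
I_min = 229×115³/12 = 2.902×10^7 mm⁴
I = 2.902×10^7 mm⁴ = 2.902×10^-5 m⁴
Effective length L_e = K·L = 0.5 × 3.44 = 1.720 m
P_cr = π²EI / L_e² = π² × 157×10⁹ × 2.902×10^-5 / 1.720² = 1.520×10^7 N
Factor of safety n = P_cr / P = 15202 / 10000 = 1.52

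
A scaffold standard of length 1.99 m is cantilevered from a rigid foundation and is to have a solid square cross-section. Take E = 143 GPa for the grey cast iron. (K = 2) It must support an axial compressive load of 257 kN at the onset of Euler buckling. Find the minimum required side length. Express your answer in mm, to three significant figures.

L_e = K·L = 2 × 1.99 = 3.980 m
Required I = P_cr·L_e²/(π²E) = 2.570×10^5 × 3.980² / (π² × 1.43×10^11) = 2.884×10^-6 m⁴
I_req = 2.884×10^6 mm⁴
Solid square: I = a⁴/12  ⇒  a = (12I)^(1/4) = (12×2.884×10^6)^(1/4) = 76.7 mm

a ≈ 76.7 mm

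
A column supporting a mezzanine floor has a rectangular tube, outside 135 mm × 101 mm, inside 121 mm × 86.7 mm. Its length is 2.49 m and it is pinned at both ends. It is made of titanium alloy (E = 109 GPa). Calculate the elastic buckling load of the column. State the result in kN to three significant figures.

P_cr ≈ 871 kN

Weak-axis I_min = (h_o·b_o³ − h_i·b_i³)/12 with b_o = 101, b_i = 86.70 mm (shorter outer/inner sides).
I_min = (135×101³ − 121.0×86.70³)/12 = 5.019×10^6 mm⁴
I = 5.019×10^6 mm⁴ = 5.019×10^-6 m⁴
Effective length L_e = K·L = 1 × 2.49 = 2.490 m
P_cr = π²EI / L_e² = π² × 109×10⁹ × 5.019×10^-6 / 2.490² = 8.709×10^5 N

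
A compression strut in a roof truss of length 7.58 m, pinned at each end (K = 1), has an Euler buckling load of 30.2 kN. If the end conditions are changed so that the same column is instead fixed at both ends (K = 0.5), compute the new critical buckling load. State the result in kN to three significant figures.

P_cr ∝ 1/K², so P_cr,new = P_cr,old × (K_old/K_new)² = 30.2 × (1/0.5)²
= 30.2 × 4.000 = 121 kN

P_cr ≈ 121 kN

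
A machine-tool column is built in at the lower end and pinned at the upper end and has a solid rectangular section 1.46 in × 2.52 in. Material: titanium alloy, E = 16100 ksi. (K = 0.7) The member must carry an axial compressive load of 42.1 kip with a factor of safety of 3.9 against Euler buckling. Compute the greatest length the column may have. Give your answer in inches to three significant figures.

L_max ≈ 35.9 in

Buckling occurs about the weak axis: I_min = h·b³/12 with b = 1.46 in (the shorter side).
I_min = 2.52×1.46³/12 = 0.6535 in⁴
Required critical load P_cr = n·P = 3.9 × 42.1 = 164.2 kip = 1.642×10^5 lb
From P_cr = π²EI/(K·L)²:  L = (1/K)·√(π²EI/P_cr) = (1/0.7)·√(π²×1.61×10^7×0.6535/1.642×10^5)
L = 35.9 in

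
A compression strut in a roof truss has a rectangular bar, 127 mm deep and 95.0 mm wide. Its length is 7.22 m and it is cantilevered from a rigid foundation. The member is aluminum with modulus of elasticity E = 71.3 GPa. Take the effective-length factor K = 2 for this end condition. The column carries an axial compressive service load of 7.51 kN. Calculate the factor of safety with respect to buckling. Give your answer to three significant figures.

n ≈ 4.08

Buckling occurs about the weak axis: I_min = h·b³/12 with b = 95.0 mm (the shorter side).
I_min = 127×95.0³/12 = 9.074×10^6 mm⁴
I = 9.074×10^6 mm⁴ = 9.074×10^-6 m⁴
Effective length L_e = K·L = 2 × 7.22 = 14.44 m
P_cr = π²EI / L_e² = π² × 71.3×10⁹ × 9.074×10^-6 / 14.44² = 3.062×10^4 N
Factor of safety n = P_cr / P = 30.623 / 7.51 = 4.08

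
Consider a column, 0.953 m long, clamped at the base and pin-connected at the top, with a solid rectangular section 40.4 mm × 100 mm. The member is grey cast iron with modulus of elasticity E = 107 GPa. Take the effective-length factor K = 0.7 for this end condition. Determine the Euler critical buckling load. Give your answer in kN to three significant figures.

P_cr ≈ 1300 kN

Buckling occurs about the weak axis: I_min = h·b³/12 with b = 40.4 mm (the shorter side).
I_min = 100×40.4³/12 = 5.495×10^5 mm⁴
I = 5.495×10^5 mm⁴ = 5.495×10^-7 m⁴
Effective length L_e = K·L = 0.7 × 0.953 = 0.6671 m
P_cr = π²EI / L_e² = π² × 107×10⁹ × 5.495×10^-7 / 0.6671² = 1.304×10^6 N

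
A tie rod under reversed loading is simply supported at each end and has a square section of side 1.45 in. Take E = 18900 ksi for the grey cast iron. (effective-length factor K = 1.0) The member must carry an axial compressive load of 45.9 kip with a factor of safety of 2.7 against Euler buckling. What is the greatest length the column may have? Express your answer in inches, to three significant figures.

L_max ≈ 23.5 in

I = a⁴/12 = 1.45⁴/12 = 0.3684 in⁴
Required critical load P_cr = n·P = 2.7 × 45.9 = 123.9 kip = 1.239×10^5 lb
From P_cr = π²EI/(K·L)²:  L = (1/K)·√(π²EI/P_cr) = (1/1)·√(π²×1.89×10^7×0.3684/1.239×10^5)
L = 23.5 in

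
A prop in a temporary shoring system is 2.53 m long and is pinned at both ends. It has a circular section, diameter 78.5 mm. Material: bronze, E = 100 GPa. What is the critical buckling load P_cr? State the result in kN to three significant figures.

P_cr ≈ 287 kN

I = πd⁴/64 = π×78.5⁴/64 = 1.864×10^6 mm⁴
I = 1.864×10^6 mm⁴ = 1.864×10^-6 m⁴
Effective length L_e = K·L = 1 × 2.53 = 2.530 m
P_cr = π²EI / L_e² = π² × 100×10⁹ × 1.864×10^-6 / 2.530² = 2.874×10^5 N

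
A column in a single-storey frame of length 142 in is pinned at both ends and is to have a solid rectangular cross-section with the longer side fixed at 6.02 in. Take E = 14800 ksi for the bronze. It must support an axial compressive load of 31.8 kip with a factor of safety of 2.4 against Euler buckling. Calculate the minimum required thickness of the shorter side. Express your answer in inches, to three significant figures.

b ≈ 2.76 in

Required P_cr = n·P = 2.4 × 31.8 = 76.32 kip
L_e = K·L = 1 × 142 = 142.0 in
Required I = P_cr·L_e²/(π²E) = 7.632×10^4 × 142.0² / (π² × 1.48×10^7) = 10.54 in⁴
Rectangle, weak axis: I_min = h·b³/12 with h = 6.02 in fixed  ⇒  b = (12I/h)^(1/3) = 2.76 in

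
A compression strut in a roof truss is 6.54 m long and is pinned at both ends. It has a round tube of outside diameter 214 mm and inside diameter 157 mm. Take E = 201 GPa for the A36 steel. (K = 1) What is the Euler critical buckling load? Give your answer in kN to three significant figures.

P_cr ≈ 3390 kN

d_o = 214 mm, d_i = 157 mm
I = π(d_o⁴ − d_i⁴)/64 = π(214⁴ − 157.0⁴)/64 = 7.313×10^7 mm⁴
I = 7.313×10^7 mm⁴ = 7.313×10^-5 m⁴
Effective length L_e = K·L = 1 × 6.54 = 6.540 m
P_cr = π²EI / L_e² = π² × 201×10⁹ × 7.313×10^-5 / 6.540² = 3.392×10^6 N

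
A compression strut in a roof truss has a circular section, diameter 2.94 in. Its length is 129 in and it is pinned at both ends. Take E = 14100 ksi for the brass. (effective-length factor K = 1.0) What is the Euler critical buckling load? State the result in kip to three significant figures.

P_cr ≈ 30.7 kip

I = πd⁴/64 = π×2.94⁴/64 = 3.667 in⁴
Effective length L_e = K·L = 1 × 129 = 129.0 in
P_cr = π²EI / L_e² = π² × 14100×10³ × 3.667 / 129.0² = 3.067×10^4 lb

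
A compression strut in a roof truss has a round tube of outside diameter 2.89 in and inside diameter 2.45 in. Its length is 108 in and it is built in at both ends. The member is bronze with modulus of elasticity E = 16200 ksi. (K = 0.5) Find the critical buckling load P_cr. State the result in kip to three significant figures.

d_o = 2.89 in, d_i = 2.45 in
I = π(d_o⁴ − d_i⁴)/64 = π(2.89⁴ − 2.450⁴)/64 = 1.656 in⁴
Effective length L_e = K·L = 0.5 × 108 = 54.00 in
P_cr = π²EI / L_e² = π² × 16200×10³ × 1.656 / 54.00² = 9.078×10^4 lb

P_cr ≈ 90.8 kip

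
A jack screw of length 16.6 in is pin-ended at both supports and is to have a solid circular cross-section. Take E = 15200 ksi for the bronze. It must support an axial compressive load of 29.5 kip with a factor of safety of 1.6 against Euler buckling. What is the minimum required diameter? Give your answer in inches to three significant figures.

Required P_cr = n·P = 1.6 × 29.5 = 47.20 kip
L_e = K·L = 1 × 16.6 = 16.60 in
Required I = P_cr·L_e²/(π²E) = 4.720×10^4 × 16.60² / (π² × 1.52×10^7) = 8.670×10^-2 in⁴
Solid circle: I = πd⁴/64  ⇒  d = (64I/π)^(1/4) = (64×8.670×10^-2/π)^(1/4) = 1.15 in

d ≈ 1.15 in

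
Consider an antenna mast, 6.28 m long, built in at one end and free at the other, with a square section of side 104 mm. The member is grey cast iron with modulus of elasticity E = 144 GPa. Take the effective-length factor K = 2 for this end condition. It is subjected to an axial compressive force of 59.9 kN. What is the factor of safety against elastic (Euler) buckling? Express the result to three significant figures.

n ≈ 1.47

I = a⁴/12 = 104⁴/12 = 9.749×10^6 mm⁴
I = 9.749×10^6 mm⁴ = 9.749×10^-6 m⁴
Effective length L_e = K·L = 2 × 6.28 = 12.56 m
P_cr = π²EI / L_e² = π² × 144×10⁹ × 9.749×10^-6 / 12.56² = 8.783×10^4 N
Factor of safety n = P_cr / P = 87.828 / 59.9 = 1.47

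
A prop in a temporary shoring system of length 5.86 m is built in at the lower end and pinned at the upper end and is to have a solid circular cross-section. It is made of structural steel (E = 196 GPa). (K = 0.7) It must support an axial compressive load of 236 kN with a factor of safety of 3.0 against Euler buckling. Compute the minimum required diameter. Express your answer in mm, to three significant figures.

Required P_cr = n·P = 3.0 × 236 = 708.0 kN
L_e = K·L = 0.7 × 5.86 = 4.102 m
Required I = P_cr·L_e²/(π²E) = 7.080×10^5 × 4.102² / (π² × 1.96×10^11) = 6.158×10^-6 m⁴
I_req = 6.158×10^6 mm⁴
Solid circle: I = πd⁴/64  ⇒  d = (64I/π)^(1/4) = (64×6.158×10^6/π)^(1/4) = 106 mm

d ≈ 106 mm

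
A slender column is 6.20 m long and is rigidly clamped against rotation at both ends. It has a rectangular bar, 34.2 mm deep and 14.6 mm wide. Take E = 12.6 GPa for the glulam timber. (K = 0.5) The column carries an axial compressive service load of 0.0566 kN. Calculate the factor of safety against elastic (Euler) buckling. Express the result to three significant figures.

n ≈ 2.03

Buckling occurs about the weak axis: I_min = h·b³/12 with b = 14.6 mm (the shorter side).
I_min = 34.2×14.6³/12 = 8.870×10^3 mm⁴
I = 8.870×10^3 mm⁴ = 8.870×10^-9 m⁴
Effective length L_e = K·L = 0.5 × 6.20 = 3.100 m
P_cr = π²EI / L_e² = π² × 12.6×10⁹ × 8.870×10^-9 / 3.100² = 114.8 N
Factor of safety n = P_cr / P = 0.11478 / 0.0566 = 2.03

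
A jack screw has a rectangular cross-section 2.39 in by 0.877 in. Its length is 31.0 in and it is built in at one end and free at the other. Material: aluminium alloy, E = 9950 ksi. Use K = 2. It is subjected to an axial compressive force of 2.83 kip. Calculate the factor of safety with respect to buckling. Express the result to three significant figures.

n ≈ 1.21

Buckling occurs about the weak axis: I_min = h·b³/12 with b = 0.877 in (the shorter side).
I_min = 2.39×0.877³/12 = 0.1343 in⁴
Effective length L_e = K·L = 2 × 31.0 = 62.00 in
P_cr = π²EI / L_e² = π² × 9950×10³ × 0.1343 / 62.00² = 3.432×10^3 lb
Factor of safety n = P_cr / P = 3.4321 / 2.83 = 1.21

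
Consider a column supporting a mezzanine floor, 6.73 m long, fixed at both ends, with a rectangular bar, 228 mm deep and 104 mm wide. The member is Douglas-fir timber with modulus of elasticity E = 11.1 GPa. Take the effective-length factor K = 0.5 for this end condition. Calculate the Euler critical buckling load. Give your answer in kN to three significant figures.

Buckling occurs about the weak axis: I_min = h·b³/12 with b = 104 mm (the shorter side).
I_min = 228×104³/12 = 2.137×10^7 mm⁴
I = 2.137×10^7 mm⁴ = 2.137×10^-5 m⁴
Effective length L_e = K·L = 0.5 × 6.73 = 3.365 m
P_cr = π²EI / L_e² = π² × 11.1×10⁹ × 2.137×10^-5 / 3.365² = 2.068×10^5 N

P_cr ≈ 207 kN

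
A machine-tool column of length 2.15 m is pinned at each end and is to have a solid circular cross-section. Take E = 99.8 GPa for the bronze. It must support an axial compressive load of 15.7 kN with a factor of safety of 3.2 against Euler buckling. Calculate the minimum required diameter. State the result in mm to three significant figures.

d ≈ 46.8 mm

Required P_cr = n·P = 3.2 × 15.7 = 50.24 kN
L_e = K·L = 1 × 2.15 = 2.150 m
Required I = P_cr·L_e²/(π²E) = 5.024×10^4 × 2.150² / (π² × 9.98×10^10) = 2.358×10^-7 m⁴
I_req = 2.358×10^5 mm⁴
Solid circle: I = πd⁴/64  ⇒  d = (64I/π)^(1/4) = (64×2.358×10^5/π)^(1/4) = 46.8 mm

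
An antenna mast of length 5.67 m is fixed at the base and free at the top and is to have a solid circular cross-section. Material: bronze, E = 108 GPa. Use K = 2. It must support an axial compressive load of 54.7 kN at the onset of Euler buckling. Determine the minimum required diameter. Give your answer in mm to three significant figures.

d ≈ 108 mm

L_e = K·L = 2 × 5.67 = 11.34 m
Required I = P_cr·L_e²/(π²E) = 5.470×10^4 × 11.34² / (π² × 1.08×10^11) = 6.599×10^-6 m⁴
I_req = 6.599×10^6 mm⁴
Solid circle: I = πd⁴/64  ⇒  d = (64I/π)^(1/4) = (64×6.599×10^6/π)^(1/4) = 108 mm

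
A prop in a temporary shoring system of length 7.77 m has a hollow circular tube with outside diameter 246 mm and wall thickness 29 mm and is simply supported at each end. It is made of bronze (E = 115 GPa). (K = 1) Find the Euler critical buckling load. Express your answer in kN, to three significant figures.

Inner diameter d_i = 246 − 2×29 = 188.0 mm
I = π(d_o⁴ − d_i⁴)/64 = π(246⁴ − 188.0⁴)/64 = 1.184×10^8 mm⁴
I = 1.184×10^8 mm⁴ = 1.184×10^-4 m⁴
Effective length L_e = K·L = 1 × 7.77 = 7.770 m
P_cr = π²EI / L_e² = π² × 115×10⁹ × 1.184×10^-4 / 7.770² = 2.227×10^6 N

P_cr ≈ 2230 kN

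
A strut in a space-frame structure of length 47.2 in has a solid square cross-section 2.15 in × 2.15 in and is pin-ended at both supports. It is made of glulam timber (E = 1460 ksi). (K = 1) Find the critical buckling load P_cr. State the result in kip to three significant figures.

I = a⁴/12 = 2.15⁴/12 = 1.781 in⁴
Effective length L_e = K·L = 1 × 47.2 = 47.20 in
P_cr = π²EI / L_e² = π² × 1460×10³ × 1.781 / 47.20² = 1.152×10^4 lb

P_cr ≈ 11.5 kip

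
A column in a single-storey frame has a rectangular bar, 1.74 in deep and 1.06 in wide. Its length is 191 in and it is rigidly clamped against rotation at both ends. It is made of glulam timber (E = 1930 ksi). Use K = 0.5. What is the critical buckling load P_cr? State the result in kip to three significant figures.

P_cr ≈ 0.361 kip

Buckling occurs about the weak axis: I_min = h·b³/12 with b = 1.06 in (the shorter side).
I_min = 1.74×1.06³/12 = 0.1727 in⁴
Effective length L_e = K·L = 0.5 × 191 = 95.50 in
P_cr = π²EI / L_e² = π² × 1930×10³ × 0.1727 / 95.50² = 360.7 lb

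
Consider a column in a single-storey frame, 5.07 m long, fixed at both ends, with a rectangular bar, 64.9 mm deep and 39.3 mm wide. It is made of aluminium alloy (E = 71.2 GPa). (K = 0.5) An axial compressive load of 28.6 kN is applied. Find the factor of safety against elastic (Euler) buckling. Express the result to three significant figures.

n ≈ 1.26

Buckling occurs about the weak axis: I_min = h·b³/12 with b = 39.3 mm (the shorter side).
I_min = 64.9×39.3³/12 = 3.283×10^5 mm⁴
I = 3.283×10^5 mm⁴ = 3.283×10^-7 m⁴
Effective length L_e = K·L = 0.5 × 5.07 = 2.535 m
P_cr = π²EI / L_e² = π² × 71.2×10⁹ × 3.283×10^-7 / 2.535² = 3.590×10^4 N
Factor of safety n = P_cr / P = 35.898 / 28.6 = 1.26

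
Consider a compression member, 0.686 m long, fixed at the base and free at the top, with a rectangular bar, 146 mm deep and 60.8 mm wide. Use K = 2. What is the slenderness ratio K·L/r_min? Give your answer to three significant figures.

For a rectangle r_min = b/√12 = 60.8/√12 = 17.55 mm
L_e = K·L = 2 × 0.686 m = 1.372 m = 1372.0 mm
λ = L_e / r_min = 1372.0 / 17.55 = 78.2

λ ≈ 78.2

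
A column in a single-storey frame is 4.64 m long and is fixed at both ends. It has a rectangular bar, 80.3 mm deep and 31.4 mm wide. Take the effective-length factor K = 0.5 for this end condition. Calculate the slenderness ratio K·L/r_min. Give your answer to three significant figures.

For a rectangle r_min = b/√12 = 31.4/√12 = 9.064 mm
L_e = K·L = 0.5 × 4.64 m = 2.320 m = 2320.0 mm
λ = L_e / r_min = 2320.0 / 9.064 = 256

λ ≈ 256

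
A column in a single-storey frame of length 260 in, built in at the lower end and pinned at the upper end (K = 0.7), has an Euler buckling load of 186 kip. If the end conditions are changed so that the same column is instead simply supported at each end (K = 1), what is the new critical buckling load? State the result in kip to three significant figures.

P_cr ∝ 1/K², so P_cr,new = P_cr,old × (K_old/K_new)² = 186 × (0.7/1)²
= 186 × 0.4900 = 91.1 kip

P_cr ≈ 91.1 kip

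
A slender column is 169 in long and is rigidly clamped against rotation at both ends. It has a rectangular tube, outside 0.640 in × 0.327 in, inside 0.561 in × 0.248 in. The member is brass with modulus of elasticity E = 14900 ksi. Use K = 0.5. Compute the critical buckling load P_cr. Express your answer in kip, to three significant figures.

Weak-axis I_min = (h_o·b_o³ − h_i·b_i³)/12 with b_o = 0.327, b_i = 0.2480 in (shorter outer/inner sides).
I_min = (0.640×0.327³ − 0.5610×0.2480³)/12 = 1.152×10^-3 in⁴
Effective length L_e = K·L = 0.5 × 169 = 84.50 in
P_cr = π²EI / L_e² = π² × 14900×10³ × 1.152×10^-3 / 84.50² = 23.72 lb

P_cr ≈ 0.0237 kip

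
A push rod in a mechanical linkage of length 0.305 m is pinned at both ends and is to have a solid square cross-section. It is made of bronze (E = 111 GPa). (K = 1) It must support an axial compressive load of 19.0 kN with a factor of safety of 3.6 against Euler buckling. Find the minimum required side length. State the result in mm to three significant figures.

Required P_cr = n·P = 3.6 × 19.0 = 68.40 kN
L_e = K·L = 1 × 0.305 = 0.3050 m
Required I = P_cr·L_e²/(π²E) = 6.840×10^4 × 0.3050² / (π² × 1.11×10^11) = 5.808×10^-9 m⁴
I_req = 5.808×10^3 mm⁴
Solid square: I = a⁴/12  ⇒  a = (12I)^(1/4) = (12×5.808×10^3)^(1/4) = 16.2 mm

a ≈ 16.2 mm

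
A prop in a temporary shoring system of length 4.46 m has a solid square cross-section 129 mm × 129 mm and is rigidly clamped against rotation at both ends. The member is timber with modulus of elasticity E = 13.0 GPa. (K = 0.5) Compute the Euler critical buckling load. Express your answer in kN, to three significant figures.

P_cr ≈ 595 kN

I = a⁴/12 = 129⁴/12 = 2.308×10^7 mm⁴
I = 2.308×10^7 mm⁴ = 2.308×10^-5 m⁴
Effective length L_e = K·L = 0.5 × 4.46 = 2.230 m
P_cr = π²EI / L_e² = π² × 13.0×10⁹ × 2.308×10^-5 / 2.230² = 5.954×10^5 N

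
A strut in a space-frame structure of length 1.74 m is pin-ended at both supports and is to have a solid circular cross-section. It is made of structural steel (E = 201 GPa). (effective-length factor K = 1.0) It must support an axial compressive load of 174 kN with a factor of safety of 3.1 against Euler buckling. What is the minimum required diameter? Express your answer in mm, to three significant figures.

Required P_cr = n·P = 3.1 × 174 = 539.4 kN
L_e = K·L = 1 × 1.74 = 1.740 m
Required I = P_cr·L_e²/(π²E) = 5.394×10^5 × 1.740² / (π² × 2.01×10^11) = 8.232×10^-7 m⁴
I_req = 8.232×10^5 mm⁴
Solid circle: I = πd⁴/64  ⇒  d = (64I/π)^(1/4) = (64×8.232×10^5/π)^(1/4) = 64.0 mm

d ≈ 64.0 mm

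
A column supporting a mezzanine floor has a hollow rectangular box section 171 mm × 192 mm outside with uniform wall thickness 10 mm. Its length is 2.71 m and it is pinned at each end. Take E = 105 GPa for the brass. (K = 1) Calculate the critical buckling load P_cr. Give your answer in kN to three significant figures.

Inner dimensions: h_i = 192 − 2×10 = 172.0 mm, b_i = 171 − 2×10 = 151.0 mm
Weak-axis I_min = (h_o·b_o³ − h_i·b_i³)/12 with b_o = 171, b_i = 151.0 mm (shorter outer/inner sides).
I_min = (192×171³ − 172.0×151.0³)/12 = 3.065×10^7 mm⁴
I = 3.065×10^7 mm⁴ = 3.065×10^-5 m⁴
Effective length L_e = K·L = 1 × 2.71 = 2.710 m
P_cr = π²EI / L_e² = π² × 105×10⁹ × 3.065×10^-5 / 2.710² = 4.326×10^6 N

P_cr ≈ 4330 kN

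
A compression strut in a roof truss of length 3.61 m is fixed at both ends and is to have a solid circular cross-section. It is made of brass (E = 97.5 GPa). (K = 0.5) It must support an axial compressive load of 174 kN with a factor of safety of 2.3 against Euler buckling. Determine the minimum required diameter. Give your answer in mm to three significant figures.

d ≈ 72.5 mm

Required P_cr = n·P = 2.3 × 174 = 400.2 kN
L_e = K·L = 0.5 × 3.61 = 1.805 m
Required I = P_cr·L_e²/(π²E) = 4.002×10^5 × 1.805² / (π² × 9.75×10^10) = 1.355×10^-6 m⁴
I_req = 1.355×10^6 mm⁴
Solid circle: I = πd⁴/64  ⇒  d = (64I/π)^(1/4) = (64×1.355×10^6/π)^(1/4) = 72.5 mm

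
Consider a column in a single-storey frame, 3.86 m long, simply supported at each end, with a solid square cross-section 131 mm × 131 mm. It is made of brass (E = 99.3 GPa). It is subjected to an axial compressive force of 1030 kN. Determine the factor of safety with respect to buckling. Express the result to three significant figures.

I = a⁴/12 = 131⁴/12 = 2.454×10^7 mm⁴
I = 2.454×10^7 mm⁴ = 2.454×10^-5 m⁴
Effective length L_e = K·L = 1 × 3.86 = 3.860 m
P_cr = π²EI / L_e² = π² × 99.3×10⁹ × 2.454×10^-5 / 3.860² = 1.614×10^6 N
Factor of safety n = P_cr / P = 1614.3 / 1030 = 1.57

n ≈ 1.57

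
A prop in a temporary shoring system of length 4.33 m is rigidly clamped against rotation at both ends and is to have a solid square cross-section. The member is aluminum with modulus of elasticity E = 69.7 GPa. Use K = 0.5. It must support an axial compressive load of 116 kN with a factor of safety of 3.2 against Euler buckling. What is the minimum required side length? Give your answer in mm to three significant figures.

Required P_cr = n·P = 3.2 × 116 = 371.2 kN
L_e = K·L = 0.5 × 4.33 = 2.165 m
Required I = P_cr·L_e²/(π²E) = 3.712×10^5 × 2.165² / (π² × 6.97×10^10) = 2.529×10^-6 m⁴
I_req = 2.529×10^6 mm⁴
Solid square: I = a⁴/12  ⇒  a = (12I)^(1/4) = (12×2.529×10^6)^(1/4) = 74.2 mm

a ≈ 74.2 mm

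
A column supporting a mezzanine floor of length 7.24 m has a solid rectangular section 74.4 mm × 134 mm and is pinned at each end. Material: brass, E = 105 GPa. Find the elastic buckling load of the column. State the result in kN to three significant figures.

P_cr ≈ 90.9 kN

Buckling occurs about the weak axis: I_min = h·b³/12 with b = 74.4 mm (the shorter side).
I_min = 134×74.4³/12 = 4.599×10^6 mm⁴
I = 4.599×10^6 mm⁴ = 4.599×10^-6 m⁴
Effective length L_e = K·L = 1 × 7.24 = 7.240 m
P_cr = π²EI / L_e² = π² × 105×10⁹ × 4.599×10^-6 / 7.240² = 9.092×10^4 N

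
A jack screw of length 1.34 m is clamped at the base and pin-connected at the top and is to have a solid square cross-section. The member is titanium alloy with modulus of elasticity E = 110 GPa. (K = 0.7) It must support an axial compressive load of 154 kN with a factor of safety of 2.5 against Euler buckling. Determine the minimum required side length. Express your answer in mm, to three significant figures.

a ≈ 44.0 mm

Required P_cr = n·P = 2.5 × 154 = 385.0 kN
L_e = K·L = 0.7 × 1.34 = 0.9380 m
Required I = P_cr·L_e²/(π²E) = 3.850×10^5 × 0.9380² / (π² × 1.10×10^11) = 3.120×10^-7 m⁴
I_req = 3.120×10^5 mm⁴
Solid square: I = a⁴/12  ⇒  a = (12I)^(1/4) = (12×3.120×10^5)^(1/4) = 44.0 mm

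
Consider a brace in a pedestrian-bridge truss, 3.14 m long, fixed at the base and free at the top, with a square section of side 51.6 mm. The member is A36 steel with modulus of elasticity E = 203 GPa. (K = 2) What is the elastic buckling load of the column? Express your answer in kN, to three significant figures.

I = a⁴/12 = 51.6⁴/12 = 5.908×10^5 mm⁴
I = 5.908×10^5 mm⁴ = 5.908×10^-7 m⁴
Effective length L_e = K·L = 2 × 3.14 = 6.280 m
P_cr = π²EI / L_e² = π² × 203×10⁹ × 5.908×10^-7 / 6.280² = 3.001×10^4 N

P_cr ≈ 30.0 kN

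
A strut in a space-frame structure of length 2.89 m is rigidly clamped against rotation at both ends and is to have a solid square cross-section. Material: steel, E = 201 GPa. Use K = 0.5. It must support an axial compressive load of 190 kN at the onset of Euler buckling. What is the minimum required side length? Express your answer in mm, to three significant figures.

a ≈ 39.4 mm

L_e = K·L = 0.5 × 2.89 = 1.445 m
Required I = P_cr·L_e²/(π²E) = 1.900×10^5 × 1.445² / (π² × 2.01×10^11) = 2.000×10^-7 m⁴
I_req = 2.000×10^5 mm⁴
Solid square: I = a⁴/12  ⇒  a = (12I)^(1/4) = (12×2.000×10^5)^(1/4) = 39.4 mm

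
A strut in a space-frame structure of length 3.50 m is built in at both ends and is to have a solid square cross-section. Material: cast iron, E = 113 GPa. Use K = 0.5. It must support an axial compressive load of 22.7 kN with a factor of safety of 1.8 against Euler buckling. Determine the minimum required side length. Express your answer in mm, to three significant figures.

Required P_cr = n·P = 1.8 × 22.7 = 40.86 kN
L_e = K·L = 0.5 × 3.50 = 1.750 m
Required I = P_cr·L_e²/(π²E) = 4.086×10^4 × 1.750² / (π² × 1.13×10^11) = 1.122×10^-7 m⁴
I_req = 1.122×10^5 mm⁴
Solid square: I = a⁴/12  ⇒  a = (12I)^(1/4) = (12×1.122×10^5)^(1/4) = 34.1 mm

a ≈ 34.1 mm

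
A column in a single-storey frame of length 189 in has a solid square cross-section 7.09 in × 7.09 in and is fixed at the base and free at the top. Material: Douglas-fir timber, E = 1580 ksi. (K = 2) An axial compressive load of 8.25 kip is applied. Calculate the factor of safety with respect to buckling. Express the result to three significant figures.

I = a⁴/12 = 7.09⁴/12 = 210.6 in⁴
Effective length L_e = K·L = 2 × 189 = 378.0 in
P_cr = π²EI / L_e² = π² × 1580×10³ × 210.6 / 378.0² = 2.298×10^4 lb
Factor of safety n = P_cr / P = 22.981 / 8.25 = 2.79

n ≈ 2.79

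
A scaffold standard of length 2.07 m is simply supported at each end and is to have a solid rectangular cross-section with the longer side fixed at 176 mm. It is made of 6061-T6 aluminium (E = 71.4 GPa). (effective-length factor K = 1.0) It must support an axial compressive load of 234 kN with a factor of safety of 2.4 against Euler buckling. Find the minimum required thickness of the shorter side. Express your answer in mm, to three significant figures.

b ≈ 61.5 mm

Required P_cr = n·P = 2.4 × 234 = 561.6 kN
L_e = K·L = 1 × 2.07 = 2.070 m
Required I = P_cr·L_e²/(π²E) = 5.616×10^5 × 2.070² / (π² × 7.14×10^10) = 3.415×10^-6 m⁴
I_req = 3.415×10^6 mm⁴
Rectangle, weak axis: I_min = h·b³/12 with h = 176 mm fixed  ⇒  b = (12I/h)^(1/3) = 61.5 mm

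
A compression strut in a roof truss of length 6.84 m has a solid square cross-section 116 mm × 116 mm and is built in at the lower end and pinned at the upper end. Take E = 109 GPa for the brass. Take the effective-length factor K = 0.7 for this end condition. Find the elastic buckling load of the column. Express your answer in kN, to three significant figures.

P_cr ≈ 708 kN

I = a⁴/12 = 116⁴/12 = 1.509×10^7 mm⁴
I = 1.509×10^7 mm⁴ = 1.509×10^-5 m⁴
Effective length L_e = K·L = 0.7 × 6.84 = 4.788 m
P_cr = π²EI / L_e² = π² × 109×10⁹ × 1.509×10^-5 / 4.788² = 7.081×10^5 N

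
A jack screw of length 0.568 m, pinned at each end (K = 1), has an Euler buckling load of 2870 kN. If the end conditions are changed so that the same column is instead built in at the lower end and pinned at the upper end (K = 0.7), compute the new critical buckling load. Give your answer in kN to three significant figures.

P_cr ∝ 1/K², so P_cr,new = P_cr,old × (K_old/K_new)² = 2870 × (1/0.7)²
= 2870 × 2.041 = 5860 kN

P_cr ≈ 5860 kN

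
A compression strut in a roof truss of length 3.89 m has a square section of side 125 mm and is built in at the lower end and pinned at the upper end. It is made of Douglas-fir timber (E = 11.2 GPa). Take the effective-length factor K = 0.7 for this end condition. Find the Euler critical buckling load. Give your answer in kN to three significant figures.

I = a⁴/12 = 125⁴/12 = 2.035×10^7 mm⁴
I = 2.035×10^7 mm⁴ = 2.035×10^-5 m⁴
Effective length L_e = K·L = 0.7 × 3.89 = 2.723 m
P_cr = π²EI / L_e² = π² × 11.2×10⁹ × 2.035×10^-5 / 2.723² = 3.033×10^5 N

P_cr ≈ 303 kN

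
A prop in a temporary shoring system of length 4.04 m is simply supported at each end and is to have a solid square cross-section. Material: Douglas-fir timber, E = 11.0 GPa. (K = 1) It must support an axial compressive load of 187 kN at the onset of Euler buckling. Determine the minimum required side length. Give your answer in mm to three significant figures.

L_e = K·L = 1 × 4.04 = 4.040 m
Required I = P_cr·L_e²/(π²E) = 1.870×10^5 × 4.040² / (π² × 1.10×10^10) = 2.811×10^-5 m⁴
I_req = 2.811×10^7 mm⁴
Solid square: I = a⁴/12  ⇒  a = (12I)^(1/4) = (12×2.811×10^7)^(1/4) = 136 mm

a ≈ 136 mm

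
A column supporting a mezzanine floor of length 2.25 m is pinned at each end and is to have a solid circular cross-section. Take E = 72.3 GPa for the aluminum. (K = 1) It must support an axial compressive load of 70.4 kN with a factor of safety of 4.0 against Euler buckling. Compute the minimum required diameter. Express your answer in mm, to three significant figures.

d ≈ 79.9 mm

Required P_cr = n·P = 4.0 × 70.4 = 281.6 kN
L_e = K·L = 1 × 2.25 = 2.250 m
Required I = P_cr·L_e²/(π²E) = 2.816×10^5 × 2.250² / (π² × 7.23×10^10) = 1.998×10^-6 m⁴
I_req = 1.998×10^6 mm⁴
Solid circle: I = πd⁴/64  ⇒  d = (64I/π)^(1/4) = (64×1.998×10^6/π)^(1/4) = 79.9 mm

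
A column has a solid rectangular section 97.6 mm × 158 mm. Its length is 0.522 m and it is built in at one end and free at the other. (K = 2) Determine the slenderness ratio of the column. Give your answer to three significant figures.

λ ≈ 37.1

Buckling occurs about the weak axis: I_min = h·b³/12 with b = 97.6 mm (the shorter side).
I_min = 158×97.6³/12 = 1.224×10^7 mm⁴
A = 1.542×10^4 mm²;  r_min = √(I/A) = √(1.224×10^7/1.542×10^4) = 28.17 mm
L_e = K·L = 2 × 0.522 m = 1.044 m = 1044.0 mm
λ = L_e / r_min = 1044.0 / 28.17 = 37.1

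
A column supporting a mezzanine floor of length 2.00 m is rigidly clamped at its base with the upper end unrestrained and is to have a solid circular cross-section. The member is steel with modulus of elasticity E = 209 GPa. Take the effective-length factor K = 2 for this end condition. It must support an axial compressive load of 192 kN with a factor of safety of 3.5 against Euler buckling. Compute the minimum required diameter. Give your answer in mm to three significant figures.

d ≈ 102 mm

Required P_cr = n·P = 3.5 × 192 = 672.0 kN
L_e = K·L = 2 × 2.00 = 4.000 m
Required I = P_cr·L_e²/(π²E) = 6.720×10^5 × 4.000² / (π² × 2.09×10^11) = 5.212×10^-6 m⁴
I_req = 5.212×10^6 mm⁴
Solid circle: I = πd⁴/64  ⇒  d = (64I/π)^(1/4) = (64×5.212×10^6/π)^(1/4) = 102 mm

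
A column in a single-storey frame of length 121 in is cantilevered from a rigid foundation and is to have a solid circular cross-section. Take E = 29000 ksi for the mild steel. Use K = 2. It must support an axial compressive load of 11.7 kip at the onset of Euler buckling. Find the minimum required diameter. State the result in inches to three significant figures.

d ≈ 2.64 in

L_e = K·L = 2 × 121 = 242.0 in
Required I = P_cr·L_e²/(π²E) = 1.170×10^4 × 242.0² / (π² × 2.90×10^7) = 2.394 in⁴
Solid circle: I = πd⁴/64  ⇒  d = (64I/π)^(1/4) = (64×2.394/π)^(1/4) = 2.64 in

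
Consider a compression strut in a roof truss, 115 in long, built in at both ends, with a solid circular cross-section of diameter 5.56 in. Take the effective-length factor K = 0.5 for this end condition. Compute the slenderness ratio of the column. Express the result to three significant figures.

I = πd⁴/64 = π×5.56⁴/64 = 46.91 in⁴
A = 24.28 in²;  r_min = √(I/A) = √(46.91/24.28) = 1.390 in
L_e = K·L = 0.5 × 115 = 57.50 in
λ = L_e / r_min = 57.500 / 1.390 = 41.4

λ ≈ 41.4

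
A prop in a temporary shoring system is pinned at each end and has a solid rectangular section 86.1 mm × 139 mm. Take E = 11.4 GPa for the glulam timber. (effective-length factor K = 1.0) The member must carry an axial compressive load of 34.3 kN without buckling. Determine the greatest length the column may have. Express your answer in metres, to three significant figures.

Buckling occurs about the weak axis: I_min = h·b³/12 with b = 86.1 mm (the shorter side).
I_min = 139×86.1³/12 = 7.393×10^6 mm⁴
I = 7.393×10^-6 m⁴
At the buckling limit P_cr = P = 3.430×10^4 N
From P_cr = π²EI/(K·L)²:  L = (1/K)·√(π²EI/P_cr) = (1/1)·√(π²×1.14×10^10×7.393×10^-6/3.430×10^4)
L = 4.92 m

L_max ≈ 4.92 m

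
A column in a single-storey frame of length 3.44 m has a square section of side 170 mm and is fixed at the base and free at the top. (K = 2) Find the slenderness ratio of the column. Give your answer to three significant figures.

λ ≈ 140

I = a⁴/12 = 170⁴/12 = 6.960×10^7 mm⁴
A = 2.890×10^4 mm²;  r_min = √(I/A) = √(6.960×10^7/2.890×10^4) = 49.07 mm
L_e = K·L = 2 × 3.44 m = 6.880 m = 6880.0 mm
λ = L_e / r_min = 6880.0 / 49.07 = 140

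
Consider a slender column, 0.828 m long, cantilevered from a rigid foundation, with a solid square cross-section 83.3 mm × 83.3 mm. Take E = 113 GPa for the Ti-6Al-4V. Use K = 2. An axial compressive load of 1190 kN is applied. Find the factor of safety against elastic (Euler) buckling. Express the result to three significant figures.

n ≈ 1.37

I = a⁴/12 = 83.3⁴/12 = 4.012×10^6 mm⁴
I = 4.012×10^6 mm⁴ = 4.012×10^-6 m⁴
Effective length L_e = K·L = 2 × 0.828 = 1.656 m
P_cr = π²EI / L_e² = π² × 113×10⁹ × 4.012×10^-6 / 1.656² = 1.632×10^6 N
Factor of safety n = P_cr / P = 1631.8 / 1190 = 1.37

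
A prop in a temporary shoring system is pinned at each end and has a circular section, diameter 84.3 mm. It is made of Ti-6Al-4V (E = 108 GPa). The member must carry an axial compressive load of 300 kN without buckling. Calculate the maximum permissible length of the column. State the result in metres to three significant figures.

I = πd⁴/64 = π×84.3⁴/64 = 2.479×10^6 mm⁴
I = 2.479×10^-6 m⁴
At the buckling limit P_cr = P = 3.000×10^5 N
From P_cr = π²EI/(K·L)²:  L = (1/K)·√(π²EI/P_cr) = (1/1)·√(π²×1.08×10^11×2.479×10^-6/3.000×10^5)
L = 2.97 m

L_max ≈ 2.97 m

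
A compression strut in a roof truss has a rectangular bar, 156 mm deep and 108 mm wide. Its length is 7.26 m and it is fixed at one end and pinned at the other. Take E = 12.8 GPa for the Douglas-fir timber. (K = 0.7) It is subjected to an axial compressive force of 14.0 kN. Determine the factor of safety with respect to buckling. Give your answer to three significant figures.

Buckling occurs about the weak axis: I_min = h·b³/12 with b = 108 mm (the shorter side).
I_min = 156×108³/12 = 1.638×10^7 mm⁴
I = 1.638×10^7 mm⁴ = 1.638×10^-5 m⁴
Effective length L_e = K·L = 0.7 × 7.26 = 5.082 m
P_cr = π²EI / L_e² = π² × 12.8×10⁹ × 1.638×10^-5 / 5.082² = 8.010×10^4 N
Factor of safety n = P_cr / P = 80.104 / 14.0 = 5.72

n ≈ 5.72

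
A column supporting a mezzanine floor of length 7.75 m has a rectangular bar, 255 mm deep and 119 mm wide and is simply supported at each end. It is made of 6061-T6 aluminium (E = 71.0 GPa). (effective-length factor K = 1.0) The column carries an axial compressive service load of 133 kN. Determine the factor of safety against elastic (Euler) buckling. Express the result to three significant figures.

Buckling occurs about the weak axis: I_min = h·b³/12 with b = 119 mm (the shorter side).
I_min = 255×119³/12 = 3.581×10^7 mm⁴
I = 3.581×10^7 mm⁴ = 3.581×10^-5 m⁴
Effective length L_e = K·L = 1 × 7.75 = 7.750 m
P_cr = π²EI / L_e² = π² × 71.0×10⁹ × 3.581×10^-5 / 7.750² = 4.178×10^5 N
Factor of safety n = P_cr / P = 417.79 / 133 = 3.14

n ≈ 3.14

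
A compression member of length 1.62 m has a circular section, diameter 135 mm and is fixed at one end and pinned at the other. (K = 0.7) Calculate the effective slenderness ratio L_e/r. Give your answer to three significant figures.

λ ≈ 33.6

For a solid circle r = d/4 = 135/4 = 33.75 mm
L_e = K·L = 0.7 × 1.62 m = 1.134 m = 1134.0 mm
λ = L_e / r_min = 1134.0 / 33.75 = 33.6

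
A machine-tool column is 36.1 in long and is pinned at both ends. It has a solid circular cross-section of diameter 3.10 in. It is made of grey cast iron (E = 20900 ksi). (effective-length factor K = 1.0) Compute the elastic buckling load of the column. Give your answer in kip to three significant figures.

P_cr ≈ 718 kip

I = πd⁴/64 = π×3.10⁴/64 = 4.533 in⁴
Effective length L_e = K·L = 1 × 36.1 = 36.10 in
P_cr = π²EI / L_e² = π² × 20900×10³ × 4.533 / 36.10² = 7.175×10^5 lb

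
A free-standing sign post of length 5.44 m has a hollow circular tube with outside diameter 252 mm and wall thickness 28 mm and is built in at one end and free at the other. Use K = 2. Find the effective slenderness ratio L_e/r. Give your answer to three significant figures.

λ ≈ 136

Inner diameter d_i = 252 − 2×28 = 196.0 mm
I = π(d_o⁴ − d_i⁴)/64 = π(252⁴ − 196.0⁴)/64 = 1.255×10^8 mm⁴
A = 1.970×10^4 mm²;  r_min = √(I/A) = √(1.255×10^8/1.970×10^4) = 79.81 mm
L_e = K·L = 2 × 5.44 m = 10.88 m = 10880 mm
λ = L_e / r_min = 10880 / 79.81 = 136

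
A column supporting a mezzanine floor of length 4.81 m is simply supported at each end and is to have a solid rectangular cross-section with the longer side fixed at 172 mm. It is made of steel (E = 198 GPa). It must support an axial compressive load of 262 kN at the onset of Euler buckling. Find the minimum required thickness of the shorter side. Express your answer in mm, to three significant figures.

L_e = K·L = 1 × 4.81 = 4.810 m
Required I = P_cr·L_e²/(π²E) = 2.620×10^5 × 4.810² / (π² × 1.98×10^11) = 3.102×10^-6 m⁴
I_req = 3.102×10^6 mm⁴
Rectangle, weak axis: I_min = h·b³/12 with h = 172 mm fixed  ⇒  b = (12I/h)^(1/3) = 60.0 mm

b ≈ 60.0 mm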